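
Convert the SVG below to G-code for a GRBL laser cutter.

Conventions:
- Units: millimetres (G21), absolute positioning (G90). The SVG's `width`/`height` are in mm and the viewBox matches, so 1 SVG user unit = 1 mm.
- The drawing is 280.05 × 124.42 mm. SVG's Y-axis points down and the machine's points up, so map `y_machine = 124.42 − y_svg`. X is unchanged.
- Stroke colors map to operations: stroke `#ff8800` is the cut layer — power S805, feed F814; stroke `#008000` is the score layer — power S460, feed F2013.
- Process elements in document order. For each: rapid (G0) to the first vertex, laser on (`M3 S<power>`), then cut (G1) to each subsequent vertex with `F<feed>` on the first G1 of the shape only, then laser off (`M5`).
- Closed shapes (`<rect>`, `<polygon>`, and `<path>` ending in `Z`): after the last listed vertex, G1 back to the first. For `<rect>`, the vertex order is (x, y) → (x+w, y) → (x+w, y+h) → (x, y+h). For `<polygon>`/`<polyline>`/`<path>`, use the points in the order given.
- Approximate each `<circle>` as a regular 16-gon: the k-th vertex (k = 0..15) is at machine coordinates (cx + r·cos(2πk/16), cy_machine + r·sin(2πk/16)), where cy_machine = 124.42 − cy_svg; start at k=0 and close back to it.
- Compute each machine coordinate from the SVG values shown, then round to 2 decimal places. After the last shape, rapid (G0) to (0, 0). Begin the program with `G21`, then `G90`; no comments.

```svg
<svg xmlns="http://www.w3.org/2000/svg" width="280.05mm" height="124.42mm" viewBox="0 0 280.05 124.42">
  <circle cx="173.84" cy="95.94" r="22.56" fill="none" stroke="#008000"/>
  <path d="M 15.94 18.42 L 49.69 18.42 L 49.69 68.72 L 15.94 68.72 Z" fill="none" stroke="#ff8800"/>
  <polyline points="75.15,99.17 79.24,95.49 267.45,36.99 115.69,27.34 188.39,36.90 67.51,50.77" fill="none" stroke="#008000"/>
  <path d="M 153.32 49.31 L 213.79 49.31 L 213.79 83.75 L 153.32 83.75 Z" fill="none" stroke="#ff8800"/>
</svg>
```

Since the viewBox matches the mm dimensions, user units are millimetres directly. The only transform is the Y-flip y_m = 124.42 − y_svg.

Shape 1 is a circle drawn with `<circle>`. Its stroke #008000 means score at S460, F2013. After flipping Y the toolpath is (196.40,28.48) → (194.68,37.11) → (189.79,44.43) → (182.47,49.32) → (173.84,51.04) → (165.21,49.32) → (157.89,44.43) → (153.00,37.11) → (151.28,28.48) → (153.00,19.85) → (157.89,12.53) → (165.21,7.64) → (173.84,5.92) → (182.47,7.64) → (189.79,12.53) → (194.68,19.85) → (196.40,28.48), returning to the start.

Shape 2 is a rectangle drawn with `<path>`. Its stroke #ff8800 means cut at S805, F814. After flipping Y the toolpath is (15.94,106.00) → (49.69,106.00) → (49.69,55.70) → (15.94,55.70) → (15.94,106.00), returning to the start.

Shape 3 is a open polyline drawn with `<polyline>`. Its stroke #008000 means score at S460, F2013. After flipping Y the toolpath is (75.15,25.25) → (79.24,28.93) → (267.45,87.43) → (115.69,97.08) → (188.39,87.52) → (67.51,73.65).

Shape 4 is a rectangle drawn with `<path>`. Its stroke #ff8800 means cut at S805, F814. After flipping Y the toolpath is (153.32,75.11) → (213.79,75.11) → (213.79,40.67) → (153.32,40.67) → (153.32,75.11), returning to the start.

G21
G90
G0 X196.40 Y28.48
M3 S460
G1 X194.68 Y37.11 F2013
G1 X189.79 Y44.43
G1 X182.47 Y49.32
G1 X173.84 Y51.04
G1 X165.21 Y49.32
G1 X157.89 Y44.43
G1 X153.00 Y37.11
G1 X151.28 Y28.48
G1 X153.00 Y19.85
G1 X157.89 Y12.53
G1 X165.21 Y7.64
G1 X173.84 Y5.92
G1 X182.47 Y7.64
G1 X189.79 Y12.53
G1 X194.68 Y19.85
G1 X196.40 Y28.48
M5
G0 X15.94 Y106.00
M3 S805
G1 X49.69 Y106.00 F814
G1 X49.69 Y55.70
G1 X15.94 Y55.70
G1 X15.94 Y106.00
M5
G0 X75.15 Y25.25
M3 S460
G1 X79.24 Y28.93 F2013
G1 X267.45 Y87.43
G1 X115.69 Y97.08
G1 X188.39 Y87.52
G1 X67.51 Y73.65
M5
G0 X153.32 Y75.11
M3 S805
G1 X213.79 Y75.11 F814
G1 X213.79 Y40.67
G1 X153.32 Y40.67
G1 X153.32 Y75.11
M5
G0 X0.00 Y0.00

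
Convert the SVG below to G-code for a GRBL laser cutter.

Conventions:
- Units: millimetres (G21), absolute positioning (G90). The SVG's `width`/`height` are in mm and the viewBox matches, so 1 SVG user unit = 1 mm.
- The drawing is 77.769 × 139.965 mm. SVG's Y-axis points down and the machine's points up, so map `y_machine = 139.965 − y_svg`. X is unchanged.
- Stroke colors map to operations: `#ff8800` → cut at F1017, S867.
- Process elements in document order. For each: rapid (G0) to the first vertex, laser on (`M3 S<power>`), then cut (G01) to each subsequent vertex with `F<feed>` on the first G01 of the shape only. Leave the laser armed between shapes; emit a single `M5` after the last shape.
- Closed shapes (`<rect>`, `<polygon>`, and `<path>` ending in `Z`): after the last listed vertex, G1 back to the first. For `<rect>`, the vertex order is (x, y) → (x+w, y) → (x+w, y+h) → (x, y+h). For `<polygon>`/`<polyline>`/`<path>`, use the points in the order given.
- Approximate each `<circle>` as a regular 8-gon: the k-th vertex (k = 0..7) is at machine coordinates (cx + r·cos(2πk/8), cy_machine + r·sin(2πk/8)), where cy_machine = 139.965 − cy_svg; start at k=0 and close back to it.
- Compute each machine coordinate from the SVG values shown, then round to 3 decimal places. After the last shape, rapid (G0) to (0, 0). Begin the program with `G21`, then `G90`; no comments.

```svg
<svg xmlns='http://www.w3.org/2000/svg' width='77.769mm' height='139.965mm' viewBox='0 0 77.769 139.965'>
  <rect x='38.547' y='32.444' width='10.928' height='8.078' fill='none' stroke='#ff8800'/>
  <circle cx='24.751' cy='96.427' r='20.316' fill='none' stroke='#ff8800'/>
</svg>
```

viewBox `0 0 77.769 139.965` with mm width/height → 1 unit = 1 mm. Flip: y_m = 139.965 − y_svg.

**Shape 1** — `<rect>` rectangle, stroke `#ff8800` → cut (S867, F1017). Machine vertices: (38.547,107.521) → (49.475,107.521) → (49.475,99.443) → (38.547,99.443) → (38.547,107.521). Closed: final G1 returns to the first vertex.

**Shape 2** — `<circle>` circle, stroke `#ff8800` → cut (S867, F1017). Machine vertices: (45.067,43.538) → (39.117,57.904) → (24.751,63.854) → (10.385,57.904) → (4.435,43.538) → (10.385,29.172) → (24.751,23.222) → (39.117,29.172) → (45.067,43.538). Closed: final G1 returns to the first vertex.

G21
G90
G0 X38.547 Y107.521
M3 S867
G01 X49.475 Y107.521 F1017
G01 X49.475 Y99.443
G01 X38.547 Y99.443
G01 X38.547 Y107.521
G0 X45.067 Y43.538
M3 S867
G01 X39.117 Y57.904 F1017
G01 X24.751 Y63.854
G01 X10.385 Y57.904
G01 X4.435 Y43.538
G01 X10.385 Y29.172
G01 X24.751 Y23.222
G01 X39.117 Y29.172
G01 X45.067 Y43.538
M5
G0 X0.000 Y0.000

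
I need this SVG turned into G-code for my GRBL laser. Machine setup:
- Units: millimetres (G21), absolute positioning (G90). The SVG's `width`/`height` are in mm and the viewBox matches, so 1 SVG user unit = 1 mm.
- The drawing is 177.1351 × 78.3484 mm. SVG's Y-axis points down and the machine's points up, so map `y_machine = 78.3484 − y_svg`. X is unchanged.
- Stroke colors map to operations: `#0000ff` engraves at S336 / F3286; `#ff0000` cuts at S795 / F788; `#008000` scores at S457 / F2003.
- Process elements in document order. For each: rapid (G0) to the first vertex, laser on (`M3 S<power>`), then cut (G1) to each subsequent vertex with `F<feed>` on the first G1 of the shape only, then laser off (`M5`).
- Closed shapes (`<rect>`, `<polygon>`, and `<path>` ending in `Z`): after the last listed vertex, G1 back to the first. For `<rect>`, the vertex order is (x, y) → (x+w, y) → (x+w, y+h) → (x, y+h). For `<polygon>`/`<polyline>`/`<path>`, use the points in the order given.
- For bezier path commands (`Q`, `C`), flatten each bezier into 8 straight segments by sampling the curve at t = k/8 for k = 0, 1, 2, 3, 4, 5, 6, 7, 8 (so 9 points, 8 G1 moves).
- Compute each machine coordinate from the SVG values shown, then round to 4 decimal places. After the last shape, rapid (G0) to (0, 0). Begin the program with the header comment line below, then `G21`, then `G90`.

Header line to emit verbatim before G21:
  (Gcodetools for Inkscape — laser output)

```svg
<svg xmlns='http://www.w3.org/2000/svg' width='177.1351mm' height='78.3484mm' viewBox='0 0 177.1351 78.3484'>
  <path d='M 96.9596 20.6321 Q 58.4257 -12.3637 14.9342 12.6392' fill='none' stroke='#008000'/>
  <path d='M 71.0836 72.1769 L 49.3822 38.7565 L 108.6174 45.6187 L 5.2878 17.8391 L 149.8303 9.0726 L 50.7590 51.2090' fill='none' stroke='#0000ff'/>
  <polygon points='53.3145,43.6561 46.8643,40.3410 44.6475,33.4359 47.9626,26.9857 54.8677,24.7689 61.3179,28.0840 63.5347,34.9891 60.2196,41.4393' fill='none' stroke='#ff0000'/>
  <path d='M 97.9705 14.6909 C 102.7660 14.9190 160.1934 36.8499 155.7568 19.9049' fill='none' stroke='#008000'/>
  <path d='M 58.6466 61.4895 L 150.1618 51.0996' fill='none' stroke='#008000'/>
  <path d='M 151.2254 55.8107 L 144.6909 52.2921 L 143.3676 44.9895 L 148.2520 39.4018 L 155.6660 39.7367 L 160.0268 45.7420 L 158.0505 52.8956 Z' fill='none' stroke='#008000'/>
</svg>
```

1 u = 1 mm; y_m = 78.3484 − y.

[1] `<path>` quadratic bezier, #008000→score S457 F2003: (96.9596,57.7163) → (87.2487,65.0590) → (77.3828,70.5893) → (67.3620,74.3071) → (57.1863,76.2124) → (46.8557,76.3053) → (36.3701,74.5857) → (25.7296,71.0537) → (14.9342,65.7092)

[2] `<path>` open polyline, #0000ff→engrave S336 F3286: (71.0836,6.1715) → (49.3822,39.5919) → (108.6174,32.7297) → (5.2878,60.5093) → (149.8303,69.2758) → (50.7590,27.1394)

[3] `<polygon>` regular polygon, #ff0000→cut S795 F788: (53.3145,34.6923) → (46.8643,38.0074) → (44.6475,44.9125) → (47.9626,51.3627) → (54.8677,53.5795) → (61.3179,50.2644) → (63.5347,43.3593) → (60.2196,36.9091) → (53.3145,34.6923) (closed)

[4] `<path>` cubic bezier, #008000→score S457 F2003: (97.9705,63.6575) → (102.0123,62.6730) → (109.6466,60.3637) → (119.5317,57.4396) → (130.3257,54.6106) → (140.6870,52.5866) → (149.2737,52.0774) → (154.7443,53.7931) → (155.7568,58.4435)

[5] `<path>` line segment, #008000→score S457 F2003: (58.6466,16.8589) → (150.1618,27.2488)

[6] `<path>` regular polygon, #008000→score S457 F2003: (151.2254,22.5377) → (144.6909,26.0563) → (143.3676,33.3589) → (148.2520,38.9466) → (155.6660,38.6117) → (160.0268,32.6064) → (158.0505,25.4528) → (151.2254,22.5377) (closed)

(Gcodetools for Inkscape — laser output)
G21
G90
G0 X96.9596 Y57.7163
M3 S457
G1 X87.2487 Y65.0590 F2003
G1 X77.3828 Y70.5893
G1 X67.3620 Y74.3071
G1 X57.1863 Y76.2124
G1 X46.8557 Y76.3053
G1 X36.3701 Y74.5857
G1 X25.7296 Y71.0537
G1 X14.9342 Y65.7092
M5
G0 X71.0836 Y6.1715
M3 S336
G1 X49.3822 Y39.5919 F3286
G1 X108.6174 Y32.7297
G1 X5.2878 Y60.5093
G1 X149.8303 Y69.2758
G1 X50.7590 Y27.1394
M5
G0 X53.3145 Y34.6923
M3 S795
G1 X46.8643 Y38.0074 F788
G1 X44.6475 Y44.9125
G1 X47.9626 Y51.3627
G1 X54.8677 Y53.5795
G1 X61.3179 Y50.2644
G1 X63.5347 Y43.3593
G1 X60.2196 Y36.9091
G1 X53.3145 Y34.6923
M5
G0 X97.9705 Y63.6575
M3 S457
G1 X102.0123 Y62.6730 F2003
G1 X109.6466 Y60.3637
G1 X119.5317 Y57.4396
G1 X130.3257 Y54.6106
G1 X140.6870 Y52.5866
G1 X149.2737 Y52.0774
G1 X154.7443 Y53.7931
G1 X155.7568 Y58.4435
M5
G0 X58.6466 Y16.8589
M3 S457
G1 X150.1618 Y27.2488 F2003
M5
G0 X151.2254 Y22.5377
M3 S457
G1 X144.6909 Y26.0563 F2003
G1 X143.3676 Y33.3589
G1 X148.2520 Y38.9466
G1 X155.6660 Y38.6117
G1 X160.0268 Y32.6064
G1 X158.0505 Y25.4528
G1 X151.2254 Y22.5377
M5
G0 X0.0000 Y0.0000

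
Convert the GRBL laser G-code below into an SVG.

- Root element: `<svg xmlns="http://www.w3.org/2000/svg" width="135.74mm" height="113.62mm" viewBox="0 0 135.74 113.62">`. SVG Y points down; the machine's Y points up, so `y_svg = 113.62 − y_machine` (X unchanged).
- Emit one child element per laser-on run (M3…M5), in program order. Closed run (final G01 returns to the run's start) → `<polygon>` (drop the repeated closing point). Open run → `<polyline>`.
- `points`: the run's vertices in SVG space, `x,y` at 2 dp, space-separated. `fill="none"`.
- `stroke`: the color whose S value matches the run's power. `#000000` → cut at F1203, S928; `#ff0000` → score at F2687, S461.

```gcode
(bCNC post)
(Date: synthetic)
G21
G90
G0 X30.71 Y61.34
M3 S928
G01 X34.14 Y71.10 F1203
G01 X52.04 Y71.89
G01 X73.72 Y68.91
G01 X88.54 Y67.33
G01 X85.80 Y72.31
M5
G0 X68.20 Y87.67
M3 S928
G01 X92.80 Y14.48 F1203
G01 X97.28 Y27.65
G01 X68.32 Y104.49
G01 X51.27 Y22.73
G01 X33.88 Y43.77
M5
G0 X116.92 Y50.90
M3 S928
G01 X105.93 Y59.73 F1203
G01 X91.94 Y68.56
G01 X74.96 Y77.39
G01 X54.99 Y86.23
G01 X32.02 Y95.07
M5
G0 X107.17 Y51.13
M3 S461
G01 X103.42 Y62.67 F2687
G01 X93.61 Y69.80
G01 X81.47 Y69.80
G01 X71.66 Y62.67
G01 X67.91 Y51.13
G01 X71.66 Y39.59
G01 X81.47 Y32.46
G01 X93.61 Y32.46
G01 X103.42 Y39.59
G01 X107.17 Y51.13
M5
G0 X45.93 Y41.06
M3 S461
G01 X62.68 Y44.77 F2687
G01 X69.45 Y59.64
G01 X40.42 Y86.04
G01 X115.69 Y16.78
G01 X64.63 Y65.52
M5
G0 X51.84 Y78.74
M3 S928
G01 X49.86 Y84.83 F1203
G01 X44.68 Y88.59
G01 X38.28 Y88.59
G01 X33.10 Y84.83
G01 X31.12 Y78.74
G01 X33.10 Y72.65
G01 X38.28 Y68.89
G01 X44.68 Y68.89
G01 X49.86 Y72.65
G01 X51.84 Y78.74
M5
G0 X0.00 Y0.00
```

Each laser-on run becomes one SVG element. Flip Y back into SVG space with y_svg = 113.62 − y_machine.

Run 1: power S928 maps to stroke `#000000` (cut). The run is open, so emit a `<polyline>` with points (Y-flipped): 30.71,52.28 34.14,42.52 52.04,41.73 73.72,44.71 88.54,46.29 85.80,41.31.

Run 2: the run's S928 means `#000000` (cut). The run is open, so emit a `<polyline>` with points (Y-flipped): 68.20,25.95 92.80,99.14 97.28,85.97 68.32,9.13 51.27,90.89 33.88,69.85.

Run 3: power S928 maps to stroke `#000000` (cut). The run is open, so emit a `<polyline>` with points (Y-flipped): 116.92,62.72 105.93,53.89 91.94,45.06 74.96,36.23 54.99,27.39 32.02,18.55.

Run 4: the run's S461 means `#ff0000` (score). The run returns to its start, so emit a `<polygon>` with points (Y-flipped): 107.17,62.49 103.42,50.95 93.61,43.82 81.47,43.82 71.66,50.95 67.91,62.49 71.66,74.03 81.47,81.16 93.61,81.16 103.42,74.03.

Run 5: S461 ⇒ score layer `#ff0000`. The run is open, so emit a `<polyline>` with points (Y-flipped): 45.93,72.56 62.68,68.85 69.45,53.98 40.42,27.58 115.69,96.84 64.63,48.10.

Run 6: power S928 maps to stroke `#000000` (cut). The run returns to its start, so emit a `<polygon>` with points (Y-flipped): 51.84,34.88 49.86,28.79 44.68,25.03 38.28,25.03 33.10,28.79 31.12,34.88 33.10,40.97 38.28,44.73 44.68,44.73 49.86,40.97.

<svg xmlns="http://www.w3.org/2000/svg" width="135.74mm" height="113.62mm" viewBox="0 0 135.74 113.62">
  <polyline points="30.71,52.28 34.14,42.52 52.04,41.73 73.72,44.71 88.54,46.29 85.80,41.31" fill="none" stroke="#000000"/>
  <polyline points="68.20,25.95 92.80,99.14 97.28,85.97 68.32,9.13 51.27,90.89 33.88,69.85" fill="none" stroke="#000000"/>
  <polyline points="116.92,62.72 105.93,53.89 91.94,45.06 74.96,36.23 54.99,27.39 32.02,18.55" fill="none" stroke="#000000"/>
  <polygon points="107.17,62.49 103.42,50.95 93.61,43.82 81.47,43.82 71.66,50.95 67.91,62.49 71.66,74.03 81.47,81.16 93.61,81.16 103.42,74.03" fill="none" stroke="#ff0000"/>
  <polyline points="45.93,72.56 62.68,68.85 69.45,53.98 40.42,27.58 115.69,96.84 64.63,48.10" fill="none" stroke="#ff0000"/>
  <polygon points="51.84,34.88 49.86,28.79 44.68,25.03 38.28,25.03 33.10,28.79 31.12,34.88 33.10,40.97 38.28,44.73 44.68,44.73 49.86,40.97" fill="none" stroke="#000000"/>
</svg>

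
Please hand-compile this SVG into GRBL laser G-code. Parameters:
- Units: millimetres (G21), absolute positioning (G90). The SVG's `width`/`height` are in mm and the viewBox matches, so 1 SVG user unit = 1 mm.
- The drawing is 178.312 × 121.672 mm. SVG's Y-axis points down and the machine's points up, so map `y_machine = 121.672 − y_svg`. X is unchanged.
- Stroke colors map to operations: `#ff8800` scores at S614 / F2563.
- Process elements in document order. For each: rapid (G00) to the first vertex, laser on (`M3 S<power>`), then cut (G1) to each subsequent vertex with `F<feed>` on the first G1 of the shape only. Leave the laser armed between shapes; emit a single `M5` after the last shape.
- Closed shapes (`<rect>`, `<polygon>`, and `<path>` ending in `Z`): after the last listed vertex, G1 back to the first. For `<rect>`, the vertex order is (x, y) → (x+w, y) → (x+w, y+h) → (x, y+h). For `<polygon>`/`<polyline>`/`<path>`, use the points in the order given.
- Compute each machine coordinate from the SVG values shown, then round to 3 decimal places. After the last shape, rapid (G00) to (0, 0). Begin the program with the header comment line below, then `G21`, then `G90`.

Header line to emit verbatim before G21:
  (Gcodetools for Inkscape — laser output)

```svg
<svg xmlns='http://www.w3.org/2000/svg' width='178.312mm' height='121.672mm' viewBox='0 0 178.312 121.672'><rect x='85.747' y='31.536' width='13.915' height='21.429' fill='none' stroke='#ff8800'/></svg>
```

viewBox `0 0 178.312 121.672` with mm width/height → 1 unit = 1 mm. Flip: y_m = 121.672 − y_svg.

**Shape 1** — `<rect>` rectangle, stroke `#ff8800` → score (S614, F2563). Machine vertices: (85.747,90.136) → (99.662,90.136) → (99.662,68.707) → (85.747,68.707) → (85.747,90.136). Closed: final G1 returns to the first vertex.

(Gcodetools for Inkscape — laser output)
G21
G90
G00 X85.747 Y90.136
M3 S614
G1 X99.662 Y90.136 F2563
G1 X99.662 Y68.707
G1 X85.747 Y68.707
G1 X85.747 Y90.136
M5
G00 X0.000 Y0.000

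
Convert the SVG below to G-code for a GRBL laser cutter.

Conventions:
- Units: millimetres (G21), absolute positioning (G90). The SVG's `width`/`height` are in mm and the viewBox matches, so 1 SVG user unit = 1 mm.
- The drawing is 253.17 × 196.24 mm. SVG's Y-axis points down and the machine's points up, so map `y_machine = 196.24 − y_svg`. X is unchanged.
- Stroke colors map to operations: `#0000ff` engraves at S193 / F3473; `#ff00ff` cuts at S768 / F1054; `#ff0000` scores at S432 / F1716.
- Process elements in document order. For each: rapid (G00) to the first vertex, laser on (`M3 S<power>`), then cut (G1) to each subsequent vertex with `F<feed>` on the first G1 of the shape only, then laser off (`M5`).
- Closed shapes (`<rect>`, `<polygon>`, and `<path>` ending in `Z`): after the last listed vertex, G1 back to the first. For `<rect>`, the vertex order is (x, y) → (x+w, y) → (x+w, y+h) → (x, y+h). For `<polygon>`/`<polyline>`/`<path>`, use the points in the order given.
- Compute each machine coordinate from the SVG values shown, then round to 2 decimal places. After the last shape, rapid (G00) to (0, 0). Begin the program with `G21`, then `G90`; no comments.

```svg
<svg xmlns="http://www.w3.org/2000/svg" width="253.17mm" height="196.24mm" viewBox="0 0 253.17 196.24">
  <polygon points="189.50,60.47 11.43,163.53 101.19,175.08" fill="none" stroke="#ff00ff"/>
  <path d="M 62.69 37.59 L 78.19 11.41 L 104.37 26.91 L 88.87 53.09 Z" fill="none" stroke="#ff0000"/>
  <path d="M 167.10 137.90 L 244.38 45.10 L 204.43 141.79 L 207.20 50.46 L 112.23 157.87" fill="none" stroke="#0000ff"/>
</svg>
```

G21
G90
G00 X189.50 Y135.77
M3 S768
G1 X11.43 Y32.71 F1054
G1 X101.19 Y21.16
G1 X189.50 Y135.77
M5
G00 X62.69 Y158.65
M3 S432
G1 X78.19 Y184.83 F1716
G1 X104.37 Y169.33
G1 X88.87 Y143.15
G1 X62.69 Y158.65
M5
G00 X167.10 Y58.34
M3 S193
G1 X244.38 Y151.14 F3473
G1 X204.43 Y54.45
G1 X207.20 Y145.78
G1 X112.23 Y38.37
M5
G00 X0.00 Y0.00

1 u = 1 mm; y_m = 196.24 − y.

[1] `<polygon>` closed polygon, #ff00ff→cut S768 F1054: (189.50,135.77) → (11.43,32.71) → (101.19,21.16) → (189.50,135.77) (closed)

[2] `<path>` regular polygon, #ff0000→score S432 F1716: (62.69,158.65) → (78.19,184.83) → (104.37,169.33) → (88.87,143.15) → (62.69,158.65) (closed)

[3] `<path>` open polyline, #0000ff→engrave S193 F3473: (167.10,58.34) → (244.38,151.14) → (204.43,54.45) → (207.20,145.78) → (112.23,38.37)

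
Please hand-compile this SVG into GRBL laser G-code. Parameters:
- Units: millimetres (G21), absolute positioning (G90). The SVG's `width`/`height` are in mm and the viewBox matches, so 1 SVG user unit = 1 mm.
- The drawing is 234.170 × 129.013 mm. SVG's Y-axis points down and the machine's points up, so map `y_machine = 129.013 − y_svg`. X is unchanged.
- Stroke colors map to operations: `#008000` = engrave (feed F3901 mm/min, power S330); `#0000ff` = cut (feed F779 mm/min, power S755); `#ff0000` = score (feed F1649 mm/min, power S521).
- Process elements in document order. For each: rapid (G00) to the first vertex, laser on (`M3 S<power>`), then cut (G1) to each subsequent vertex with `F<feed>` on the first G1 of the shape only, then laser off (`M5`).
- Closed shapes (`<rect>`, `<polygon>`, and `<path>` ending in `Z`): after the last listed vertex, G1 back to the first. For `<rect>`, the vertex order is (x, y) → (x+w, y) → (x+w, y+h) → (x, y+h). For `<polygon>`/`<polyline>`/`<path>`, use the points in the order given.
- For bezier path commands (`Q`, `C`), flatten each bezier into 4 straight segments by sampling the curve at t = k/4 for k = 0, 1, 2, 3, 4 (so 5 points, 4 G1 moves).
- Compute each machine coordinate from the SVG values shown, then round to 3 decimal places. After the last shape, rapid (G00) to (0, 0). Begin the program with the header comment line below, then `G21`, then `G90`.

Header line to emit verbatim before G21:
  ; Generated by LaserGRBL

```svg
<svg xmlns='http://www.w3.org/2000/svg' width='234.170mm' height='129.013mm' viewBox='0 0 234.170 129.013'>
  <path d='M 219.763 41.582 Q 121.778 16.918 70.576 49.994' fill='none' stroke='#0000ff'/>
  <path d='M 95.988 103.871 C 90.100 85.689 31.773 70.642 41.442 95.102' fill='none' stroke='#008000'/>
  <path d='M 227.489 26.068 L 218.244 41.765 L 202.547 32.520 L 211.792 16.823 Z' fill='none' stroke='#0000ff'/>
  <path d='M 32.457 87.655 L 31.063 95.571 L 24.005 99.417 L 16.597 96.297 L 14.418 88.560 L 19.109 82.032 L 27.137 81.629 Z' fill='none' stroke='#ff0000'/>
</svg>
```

1 u = 1 mm; y_m = 129.013 − y.

[1] `<path>` quadratic bezier, #0000ff→cut S755 F779: (219.763,87.431) → (173.694,96.154) → (133.474,97.660) → (99.101,91.948) → (70.576,79.019)

[2] `<path>` cubic bezier, #008000→engrave S330 F3901: (95.988,25.142) → (83.621,37.622) → (62.881,45.517) → (45.058,45.417) → (41.442,33.911)

[3] `<path>` regular polygon, #0000ff→cut S755 F779: (227.489,102.945) → (218.244,87.248) → (202.547,96.493) → (211.792,112.190) → (227.489,102.945) (closed)

[4] `<path>` regular polygon, #ff0000→score S521 F1649: (32.457,41.358) → (31.063,33.442) → (24.005,29.596) → (16.597,32.716) → (14.418,40.453) → (19.109,46.981) → (27.137,47.384) → (32.457,41.358) (closed)

; Generated by LaserGRBL
G21
G90
G00 X219.763 Y87.431
M3 S755
G1 X173.694 Y96.154 F779
G1 X133.474 Y97.660
G1 X99.101 Y91.948
G1 X70.576 Y79.019
M5
G00 X95.988 Y25.142
M3 S330
G1 X83.621 Y37.622 F3901
G1 X62.881 Y45.517
G1 X45.058 Y45.417
G1 X41.442 Y33.911
M5
G00 X227.489 Y102.945
M3 S755
G1 X218.244 Y87.248 F779
G1 X202.547 Y96.493
G1 X211.792 Y112.190
G1 X227.489 Y102.945
M5
G00 X32.457 Y41.358
M3 S521
G1 X31.063 Y33.442 F1649
G1 X24.005 Y29.596
G1 X16.597 Y32.716
G1 X14.418 Y40.453
G1 X19.109 Y46.981
G1 X27.137 Y47.384
G1 X32.457 Y41.358
M5
G00 X0.000 Y0.000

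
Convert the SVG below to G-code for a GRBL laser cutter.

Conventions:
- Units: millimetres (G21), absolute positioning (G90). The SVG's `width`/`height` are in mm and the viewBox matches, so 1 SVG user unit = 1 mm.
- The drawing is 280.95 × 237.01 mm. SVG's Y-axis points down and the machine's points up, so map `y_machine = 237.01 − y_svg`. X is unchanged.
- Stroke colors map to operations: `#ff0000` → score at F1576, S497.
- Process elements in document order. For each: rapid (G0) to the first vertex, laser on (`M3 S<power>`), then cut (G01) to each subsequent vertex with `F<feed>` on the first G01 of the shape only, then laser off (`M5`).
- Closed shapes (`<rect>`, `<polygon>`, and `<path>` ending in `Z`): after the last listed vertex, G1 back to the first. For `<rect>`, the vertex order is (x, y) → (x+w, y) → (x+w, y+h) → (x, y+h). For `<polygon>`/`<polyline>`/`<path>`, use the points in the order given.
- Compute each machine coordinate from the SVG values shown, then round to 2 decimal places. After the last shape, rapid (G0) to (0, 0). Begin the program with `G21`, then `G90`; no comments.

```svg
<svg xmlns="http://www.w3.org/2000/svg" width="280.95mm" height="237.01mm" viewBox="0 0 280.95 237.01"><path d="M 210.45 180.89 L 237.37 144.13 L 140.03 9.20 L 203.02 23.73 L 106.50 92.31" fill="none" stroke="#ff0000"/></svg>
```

1 u = 1 mm; y_m = 237.01 − y.

[1] `<path>` open polyline, #ff0000→score S497 F1576: (210.45,56.12) → (237.37,92.88) → (140.03,227.81) → (203.02,213.28) → (106.50,144.70)

G21
G90
G0 X210.45 Y56.12
M3 S497
G01 X237.37 Y92.88 F1576
G01 X140.03 Y227.81
G01 X203.02 Y213.28
G01 X106.50 Y144.70
M5
G0 X0.00 Y0.00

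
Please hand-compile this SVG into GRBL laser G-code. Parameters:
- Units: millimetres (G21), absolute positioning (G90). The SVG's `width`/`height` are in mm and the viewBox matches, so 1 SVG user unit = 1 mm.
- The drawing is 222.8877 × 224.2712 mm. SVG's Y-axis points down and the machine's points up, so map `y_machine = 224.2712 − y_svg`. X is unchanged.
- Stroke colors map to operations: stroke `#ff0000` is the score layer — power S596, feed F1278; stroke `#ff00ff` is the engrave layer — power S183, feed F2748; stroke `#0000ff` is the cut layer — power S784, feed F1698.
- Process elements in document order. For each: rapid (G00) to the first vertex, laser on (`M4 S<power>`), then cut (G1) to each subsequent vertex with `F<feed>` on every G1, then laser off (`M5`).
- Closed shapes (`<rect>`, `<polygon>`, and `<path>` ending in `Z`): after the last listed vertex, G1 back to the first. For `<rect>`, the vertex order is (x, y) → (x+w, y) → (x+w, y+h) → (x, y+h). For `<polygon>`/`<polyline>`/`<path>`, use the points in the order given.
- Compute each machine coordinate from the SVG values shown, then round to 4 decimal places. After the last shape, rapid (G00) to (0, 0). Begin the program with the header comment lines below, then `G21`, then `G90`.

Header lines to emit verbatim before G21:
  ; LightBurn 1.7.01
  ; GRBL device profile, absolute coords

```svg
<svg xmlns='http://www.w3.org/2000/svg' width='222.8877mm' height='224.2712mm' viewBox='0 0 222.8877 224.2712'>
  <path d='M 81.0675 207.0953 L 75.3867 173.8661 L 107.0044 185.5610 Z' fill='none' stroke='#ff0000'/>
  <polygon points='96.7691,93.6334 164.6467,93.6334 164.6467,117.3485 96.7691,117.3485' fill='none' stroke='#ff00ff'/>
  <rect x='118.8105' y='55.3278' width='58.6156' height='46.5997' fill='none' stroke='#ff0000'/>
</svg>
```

; LightBurn 1.7.01
; GRBL device profile, absolute coords
G21
G90
G00 X81.0675 Y17.1759
M4 S596
G1 X75.3867 Y50.4051 F1278
G1 X107.0044 Y38.7102 F1278
G1 X81.0675 Y17.1759 F1278
M5
G00 X96.7691 Y130.6378
M4 S183
G1 X164.6467 Y130.6378 F2748
G1 X164.6467 Y106.9227 F2748
G1 X96.7691 Y106.9227 F2748
G1 X96.7691 Y130.6378 F2748
M5
G00 X118.8105 Y168.9434
M4 S596
G1 X177.4261 Y168.9434 F1278
G1 X177.4261 Y122.3437 F1278
G1 X118.8105 Y122.3437 F1278
G1 X118.8105 Y168.9434 F1278
M5
G00 X0.0000 Y0.0000

Since the viewBox matches the mm dimensions, user units are millimetres directly. The only transform is the Y-flip y_m = 224.2712 − y_svg.

Shape 1 is a regular polygon drawn with `<path>`. Its stroke #ff0000 means score at S596, F1278. After flipping Y the toolpath is (81.0675,17.1759) → (75.3867,50.4051) → (107.0044,38.7102) → (81.0675,17.1759), returning to the start.

Shape 2 is a rectangle drawn with `<polygon>`. Its stroke #ff00ff means engrave at S183, F2748. After flipping Y the toolpath is (96.7691,130.6378) → (164.6467,130.6378) → (164.6467,106.9227) → (96.7691,106.9227) → (96.7691,130.6378), returning to the start.

Shape 3 is a rectangle drawn with `<rect>`. Its stroke #ff0000 means score at S596, F1278. After flipping Y the toolpath is (118.8105,168.9434) → (177.4261,168.9434) → (177.4261,122.3437) → (118.8105,122.3437) → (118.8105,168.9434), returning to the start.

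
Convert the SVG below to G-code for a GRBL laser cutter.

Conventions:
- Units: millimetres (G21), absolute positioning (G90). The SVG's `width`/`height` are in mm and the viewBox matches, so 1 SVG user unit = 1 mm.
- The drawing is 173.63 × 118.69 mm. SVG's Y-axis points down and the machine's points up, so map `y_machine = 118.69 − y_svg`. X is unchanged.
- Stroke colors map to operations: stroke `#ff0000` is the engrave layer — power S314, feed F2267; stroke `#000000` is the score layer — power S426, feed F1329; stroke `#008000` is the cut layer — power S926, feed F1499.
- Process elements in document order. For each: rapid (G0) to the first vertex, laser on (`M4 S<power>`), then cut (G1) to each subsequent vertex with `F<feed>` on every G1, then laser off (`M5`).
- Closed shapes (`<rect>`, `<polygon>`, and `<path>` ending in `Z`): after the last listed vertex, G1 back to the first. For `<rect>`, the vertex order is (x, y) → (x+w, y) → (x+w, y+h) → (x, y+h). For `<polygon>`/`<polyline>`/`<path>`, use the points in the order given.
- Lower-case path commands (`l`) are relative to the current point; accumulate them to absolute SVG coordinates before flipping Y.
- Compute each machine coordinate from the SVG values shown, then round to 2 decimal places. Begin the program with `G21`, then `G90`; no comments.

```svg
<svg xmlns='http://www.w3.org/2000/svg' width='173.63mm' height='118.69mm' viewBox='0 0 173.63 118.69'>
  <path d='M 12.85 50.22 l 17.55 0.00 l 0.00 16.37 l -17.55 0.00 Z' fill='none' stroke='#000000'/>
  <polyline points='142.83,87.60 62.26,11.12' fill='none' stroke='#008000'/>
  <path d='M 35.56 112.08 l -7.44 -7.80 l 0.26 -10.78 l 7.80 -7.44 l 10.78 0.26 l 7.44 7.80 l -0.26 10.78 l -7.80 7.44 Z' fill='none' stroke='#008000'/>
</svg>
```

G21
G90
G0 X12.85 Y68.47
M4 S426
G1 X30.40 Y68.47 F1329
G1 X30.40 Y52.10 F1329
G1 X12.85 Y52.10 F1329
G1 X12.85 Y68.47 F1329
M5
G0 X142.83 Y31.09
M4 S926
G1 X62.26 Y107.57 F1499
M5
G0 X35.56 Y6.61
M4 S926
G1 X28.12 Y14.41 F1499
G1 X28.38 Y25.19 F1499
G1 X36.18 Y32.63 F1499
G1 X46.96 Y32.37 F1499
G1 X54.40 Y24.57 F1499
G1 X54.14 Y13.79 F1499
G1 X46.34 Y6.35 F1499
G1 X35.56 Y6.61 F1499
M5

viewBox `0 0 173.63 118.69` with mm width/height → 1 unit = 1 mm. Flip: y_m = 118.69 − y_svg.

**Shape 1** — `<path>` rectangle, stroke `#000000` → score (S426, F1329). Machine vertices: (12.85,68.47) → (30.40,68.47) → (30.40,52.10) → (12.85,52.10) → (12.85,68.47). Closed: final G1 returns to the first vertex.

**Shape 2** — `<polyline>` line segment, stroke `#008000` → cut (S926, F1499). Machine vertices: (142.83,31.09) → (62.26,107.57). Open path.

**Shape 3** — `<path>` regular polygon, stroke `#008000` → cut (S926, F1499). Machine vertices: (35.56,6.61) → (28.12,14.41) → (28.38,25.19) → (36.18,32.63) → (46.96,32.37) → (54.40,24.57) → (54.14,13.79) → (46.34,6.35) → (35.56,6.61). Closed: final G1 returns to the first vertex.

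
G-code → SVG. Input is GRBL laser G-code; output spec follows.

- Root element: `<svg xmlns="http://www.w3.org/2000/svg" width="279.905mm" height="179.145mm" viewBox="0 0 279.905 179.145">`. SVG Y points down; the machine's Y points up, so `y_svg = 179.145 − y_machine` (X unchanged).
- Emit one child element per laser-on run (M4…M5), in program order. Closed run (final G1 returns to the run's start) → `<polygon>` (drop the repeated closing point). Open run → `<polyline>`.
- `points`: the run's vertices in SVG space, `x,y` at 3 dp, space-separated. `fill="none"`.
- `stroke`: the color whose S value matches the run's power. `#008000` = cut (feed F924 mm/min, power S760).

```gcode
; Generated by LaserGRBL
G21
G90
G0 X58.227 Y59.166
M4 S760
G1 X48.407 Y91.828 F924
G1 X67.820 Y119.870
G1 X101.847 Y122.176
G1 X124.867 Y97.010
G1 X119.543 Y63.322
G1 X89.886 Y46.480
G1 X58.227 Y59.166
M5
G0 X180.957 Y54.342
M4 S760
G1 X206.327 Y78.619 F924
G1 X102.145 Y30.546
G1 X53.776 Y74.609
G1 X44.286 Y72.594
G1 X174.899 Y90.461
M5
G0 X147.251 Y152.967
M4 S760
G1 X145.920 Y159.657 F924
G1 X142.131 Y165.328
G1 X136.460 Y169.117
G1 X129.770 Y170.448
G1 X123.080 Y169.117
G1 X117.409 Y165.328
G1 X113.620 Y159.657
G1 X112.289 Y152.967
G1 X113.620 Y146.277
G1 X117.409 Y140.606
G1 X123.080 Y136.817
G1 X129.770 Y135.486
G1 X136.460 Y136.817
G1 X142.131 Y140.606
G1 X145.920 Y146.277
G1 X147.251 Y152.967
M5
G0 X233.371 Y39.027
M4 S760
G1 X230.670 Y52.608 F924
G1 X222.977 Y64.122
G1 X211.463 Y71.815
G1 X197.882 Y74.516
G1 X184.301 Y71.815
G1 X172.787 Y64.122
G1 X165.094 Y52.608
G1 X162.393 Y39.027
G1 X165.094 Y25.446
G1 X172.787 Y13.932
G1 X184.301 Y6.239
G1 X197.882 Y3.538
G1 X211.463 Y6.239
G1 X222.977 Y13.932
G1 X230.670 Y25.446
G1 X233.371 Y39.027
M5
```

<svg xmlns="http://www.w3.org/2000/svg" width="279.905mm" height="179.145mm" viewBox="0 0 279.905 179.145">
  <polygon points="58.227,119.979 48.407,87.317 67.820,59.275 101.847,56.969 124.867,82.135 119.543,115.823 89.886,132.665" fill="none" stroke="#008000"/>
  <polyline points="180.957,124.803 206.327,100.526 102.145,148.599 53.776,104.536 44.286,106.551 174.899,88.684" fill="none" stroke="#008000"/>
  <polygon points="147.251,26.178 145.920,19.488 142.131,13.817 136.460,10.028 129.770,8.697 123.080,10.028 117.409,13.817 113.620,19.488 112.289,26.178 113.620,32.868 117.409,38.539 123.080,42.328 129.770,43.659 136.460,42.328 142.131,38.539 145.920,32.868" fill="none" stroke="#008000"/>
  <polygon points="233.371,140.118 230.670,126.537 222.977,115.023 211.463,107.330 197.882,104.629 184.301,107.330 172.787,115.023 165.094,126.537 162.393,140.118 165.094,153.699 172.787,165.213 184.301,172.906 197.882,175.607 211.463,172.906 222.977,165.213 230.670,153.699" fill="none" stroke="#008000"/>
</svg>

Machine Y-up, SVG Y-down with viewBox height 179.145, so y_svg = 179.145 − y_machine; X carries over. Every run uses S760, so all elements get stroke `#008000` (cut).

Run 1: The run returns to its start, so emit a `<polygon>` with points (Y-flipped): 58.227,119.979 48.407,87.317 67.820,59.275 101.847,56.969 124.867,82.135 119.543,115.823 89.886,132.665.

Run 2: The run is open, so emit a `<polyline>` with points (Y-flipped): 180.957,124.803 206.327,100.526 102.145,148.599 53.776,104.536 44.286,106.551 174.899,88.684.

Run 3: The run returns to its start, so emit a `<polygon>` with points (Y-flipped): 147.251,26.178 145.920,19.488 142.131,13.817 136.460,10.028 129.770,8.697 123.080,10.028 117.409,13.817 113.620,19.488 112.289,26.178 113.620,32.868 117.409,38.539 123.080,42.328 129.770,43.659 136.460,42.328 142.131,38.539 145.920,32.868.

Run 4: The run returns to its start, so emit a `<polygon>` with points (Y-flipped): 233.371,140.118 230.670,126.537 222.977,115.023 211.463,107.330 197.882,104.629 184.301,107.330 172.787,115.023 165.094,126.537 162.393,140.118 165.094,153.699 172.787,165.213 184.301,172.906 197.882,175.607 211.463,172.906 222.977,165.213 230.670,153.699.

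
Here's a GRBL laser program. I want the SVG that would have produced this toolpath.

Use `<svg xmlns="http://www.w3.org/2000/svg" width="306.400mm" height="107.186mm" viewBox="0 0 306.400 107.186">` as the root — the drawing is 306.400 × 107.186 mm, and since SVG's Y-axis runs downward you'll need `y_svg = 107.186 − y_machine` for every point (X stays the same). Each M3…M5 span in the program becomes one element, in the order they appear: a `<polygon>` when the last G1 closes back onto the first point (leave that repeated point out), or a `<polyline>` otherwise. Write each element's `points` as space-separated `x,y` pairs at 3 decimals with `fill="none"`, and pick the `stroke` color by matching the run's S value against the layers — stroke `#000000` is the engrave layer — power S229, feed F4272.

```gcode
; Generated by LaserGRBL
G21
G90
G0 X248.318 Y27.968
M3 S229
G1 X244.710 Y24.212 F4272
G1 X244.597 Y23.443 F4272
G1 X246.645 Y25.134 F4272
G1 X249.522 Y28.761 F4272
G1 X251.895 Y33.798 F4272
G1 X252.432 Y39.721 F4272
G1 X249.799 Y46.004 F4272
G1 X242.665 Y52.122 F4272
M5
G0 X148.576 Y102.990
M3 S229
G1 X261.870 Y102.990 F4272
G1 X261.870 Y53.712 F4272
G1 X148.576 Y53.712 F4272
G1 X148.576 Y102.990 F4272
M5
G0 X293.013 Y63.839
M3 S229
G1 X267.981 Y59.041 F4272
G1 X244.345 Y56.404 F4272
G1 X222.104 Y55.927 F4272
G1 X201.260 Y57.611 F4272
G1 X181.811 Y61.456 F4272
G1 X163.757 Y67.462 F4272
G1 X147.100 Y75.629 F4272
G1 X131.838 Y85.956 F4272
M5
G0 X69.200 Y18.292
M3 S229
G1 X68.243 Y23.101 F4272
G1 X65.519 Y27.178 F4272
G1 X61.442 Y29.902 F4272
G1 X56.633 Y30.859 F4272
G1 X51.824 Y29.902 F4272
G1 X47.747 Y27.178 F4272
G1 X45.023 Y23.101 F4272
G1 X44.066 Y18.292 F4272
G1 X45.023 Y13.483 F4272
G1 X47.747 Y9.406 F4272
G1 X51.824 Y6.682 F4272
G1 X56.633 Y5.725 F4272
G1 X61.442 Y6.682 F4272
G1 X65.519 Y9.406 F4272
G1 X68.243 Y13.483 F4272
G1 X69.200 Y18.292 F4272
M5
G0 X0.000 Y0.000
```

<svg xmlns="http://www.w3.org/2000/svg" width="306.400mm" height="107.186mm" viewBox="0 0 306.400 107.186">
  <polyline points="248.318,79.218 244.710,82.974 244.597,83.743 246.645,82.052 249.522,78.425 251.895,73.388 252.432,67.465 249.799,61.182 242.665,55.064" fill="none" stroke="#000000"/>
  <polygon points="148.576,4.196 261.870,4.196 261.870,53.474 148.576,53.474" fill="none" stroke="#000000"/>
  <polyline points="293.013,43.347 267.981,48.145 244.345,50.782 222.104,51.259 201.260,49.575 181.811,45.730 163.757,39.724 147.100,31.557 131.838,21.230" fill="none" stroke="#000000"/>
  <polygon points="69.200,88.894 68.243,84.085 65.519,80.008 61.442,77.284 56.633,76.327 51.824,77.284 47.747,80.008 45.023,84.085 44.066,88.894 45.023,93.703 47.747,97.780 51.824,100.504 56.633,101.461 61.442,100.504 65.519,97.780 68.243,93.703" fill="none" stroke="#000000"/>
</svg>

Each laser-on run becomes one SVG element. Flip Y back into SVG space with y_svg = 107.186 − y_machine. Every run uses S229, so all elements get stroke `#000000` (engrave).

Run 1: The run is open, so emit a `<polyline>` with points (Y-flipped): 248.318,79.218 244.710,82.974 244.597,83.743 246.645,82.052 249.522,78.425 251.895,73.388 252.432,67.465 249.799,61.182 242.665,55.064.

Run 2: The run returns to its start, so emit a `<polygon>` with points (Y-flipped): 148.576,4.196 261.870,4.196 261.870,53.474 148.576,53.474.

Run 3: The run is open, so emit a `<polyline>` with points (Y-flipped): 293.013,43.347 267.981,48.145 244.345,50.782 222.104,51.259 201.260,49.575 181.811,45.730 163.757,39.724 147.100,31.557 131.838,21.230.

Run 4: The run returns to its start, so emit a `<polygon>` with points (Y-flipped): 69.200,88.894 68.243,84.085 65.519,80.008 61.442,77.284 56.633,76.327 51.824,77.284 47.747,80.008 45.023,84.085 44.066,88.894 45.023,93.703 47.747,97.780 51.824,100.504 56.633,101.461 61.442,100.504 65.519,97.780 68.243,93.703.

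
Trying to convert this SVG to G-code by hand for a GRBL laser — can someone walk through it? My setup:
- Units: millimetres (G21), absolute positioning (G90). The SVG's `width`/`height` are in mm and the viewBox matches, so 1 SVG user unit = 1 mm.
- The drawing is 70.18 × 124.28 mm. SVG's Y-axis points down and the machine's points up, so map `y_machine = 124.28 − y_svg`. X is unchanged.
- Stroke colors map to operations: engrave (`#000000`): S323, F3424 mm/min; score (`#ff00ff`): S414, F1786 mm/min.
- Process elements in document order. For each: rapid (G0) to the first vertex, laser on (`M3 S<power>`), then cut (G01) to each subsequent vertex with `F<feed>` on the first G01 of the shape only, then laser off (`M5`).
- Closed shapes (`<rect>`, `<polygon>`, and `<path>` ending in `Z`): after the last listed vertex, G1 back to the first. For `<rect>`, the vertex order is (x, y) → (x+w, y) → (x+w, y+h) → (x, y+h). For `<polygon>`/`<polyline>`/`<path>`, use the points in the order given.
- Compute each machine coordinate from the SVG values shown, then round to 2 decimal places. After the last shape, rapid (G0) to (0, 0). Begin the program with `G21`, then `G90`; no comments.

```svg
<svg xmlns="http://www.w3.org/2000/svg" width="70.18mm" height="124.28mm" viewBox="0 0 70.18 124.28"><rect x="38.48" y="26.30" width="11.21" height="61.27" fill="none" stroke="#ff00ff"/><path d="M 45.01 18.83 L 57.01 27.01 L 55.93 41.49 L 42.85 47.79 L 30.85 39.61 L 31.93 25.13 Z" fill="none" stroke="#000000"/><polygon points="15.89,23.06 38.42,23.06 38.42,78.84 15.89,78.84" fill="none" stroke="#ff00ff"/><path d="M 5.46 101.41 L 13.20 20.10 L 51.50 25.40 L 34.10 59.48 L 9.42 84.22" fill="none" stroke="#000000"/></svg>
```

1 u = 1 mm; y_m = 124.28 − y.

[1] `<rect>` rectangle, #ff00ff→score S414 F1786: (38.48,97.98) → (49.69,97.98) → (49.69,36.71) → (38.48,36.71) → (38.48,97.98) (closed)

[2] `<path>` regular polygon, #000000→engrave S323 F3424: (45.01,105.45) → (57.01,97.27) → (55.93,82.79) → (42.85,76.49) → (30.85,84.67) → (31.93,99.15) → (45.01,105.45) (closed)

[3] `<polygon>` rectangle, #ff00ff→score S414 F1786: (15.89,101.22) → (38.42,101.22) → (38.42,45.44) → (15.89,45.44) → (15.89,101.22) (closed)

[4] `<path>` open polyline, #000000→engrave S323 F3424: (5.46,22.87) → (13.20,104.18) → (51.50,98.88) → (34.10,64.80) → (9.42,40.06)

G21
G90
G0 X38.48 Y97.98
M3 S414
G01 X49.69 Y97.98 F1786
G01 X49.69 Y36.71
G01 X38.48 Y36.71
G01 X38.48 Y97.98
M5
G0 X45.01 Y105.45
M3 S323
G01 X57.01 Y97.27 F3424
G01 X55.93 Y82.79
G01 X42.85 Y76.49
G01 X30.85 Y84.67
G01 X31.93 Y99.15
G01 X45.01 Y105.45
M5
G0 X15.89 Y101.22
M3 S414
G01 X38.42 Y101.22 F1786
G01 X38.42 Y45.44
G01 X15.89 Y45.44
G01 X15.89 Y101.22
M5
G0 X5.46 Y22.87
M3 S323
G01 X13.20 Y104.18 F3424
G01 X51.50 Y98.88
G01 X34.10 Y64.80
G01 X9.42 Y40.06
M5
G0 X0.00 Y0.00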